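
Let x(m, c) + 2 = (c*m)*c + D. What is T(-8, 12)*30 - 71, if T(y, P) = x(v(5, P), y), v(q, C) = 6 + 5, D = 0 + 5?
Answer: 21139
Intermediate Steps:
D = 5
v(q, C) = 11
x(m, c) = 3 + m*c² (x(m, c) = -2 + ((c*m)*c + 5) = -2 + (m*c² + 5) = -2 + (5 + m*c²) = 3 + m*c²)
T(y, P) = 3 + 11*y²
T(-8, 12)*30 - 71 = (3 + 11*(-8)²)*30 - 71 = (3 + 11*64)*30 - 71 = (3 + 704)*30 - 71 = 707*30 - 71 = 21210 - 71 = 21139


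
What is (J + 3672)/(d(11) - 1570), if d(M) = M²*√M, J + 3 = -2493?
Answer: -1846320/2303849 - 142296*√11/2303849 ≈ -1.0063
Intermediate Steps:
J = -2496 (J = -3 - 2493 = -2496)
d(M) = M^(5/2)
(J + 3672)/(d(11) - 1570) = (-2496 + 3672)/(11^(5/2) - 1570) = 1176/(121*√11 - 1570) = 1176/(-1570 + 121*√11)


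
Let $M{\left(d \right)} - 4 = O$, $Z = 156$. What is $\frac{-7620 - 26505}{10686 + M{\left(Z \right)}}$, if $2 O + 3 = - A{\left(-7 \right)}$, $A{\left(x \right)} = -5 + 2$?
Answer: $- \frac{6825}{2138} \approx -3.1922$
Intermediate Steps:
$A{\left(x \right)} = -3$
$O = 0$ ($O = - \frac{3}{2} + \frac{\left(-1\right) \left(-3\right)}{2} = - \frac{3}{2} + \frac{1}{2} \cdot 3 = - \frac{3}{2} + \frac{3}{2} = 0$)
$M{\left(d \right)} = 4$ ($M{\left(d \right)} = 4 + 0 = 4$)
$\frac{-7620 - 26505}{10686 + M{\left(Z \right)}} = \frac{-7620 - 26505}{10686 + 4} = - \frac{34125}{10690} = \left(-34125\right) \frac{1}{10690} = - \frac{6825}{2138}$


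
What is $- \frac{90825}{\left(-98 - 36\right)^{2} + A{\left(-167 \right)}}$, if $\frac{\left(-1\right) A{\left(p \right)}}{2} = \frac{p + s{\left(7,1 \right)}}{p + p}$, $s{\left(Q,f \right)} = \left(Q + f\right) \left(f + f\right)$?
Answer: $- \frac{15167775}{2998501} \approx -5.0584$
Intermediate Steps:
$s{\left(Q,f \right)} = 2 f \left(Q + f\right)$ ($s{\left(Q,f \right)} = \left(Q + f\right) 2 f = 2 f \left(Q + f\right)$)
$A{\left(p \right)} = - \frac{16 + p}{p}$ ($A{\left(p \right)} = - 2 \frac{p + 2 \cdot 1 \left(7 + 1\right)}{p + p} = - 2 \frac{p + 2 \cdot 1 \cdot 8}{2 p} = - 2 \left(p + 16\right) \frac{1}{2 p} = - 2 \left(16 + p\right) \frac{1}{2 p} = - 2 \frac{16 + p}{2 p} = - \frac{16 + p}{p}$)
$- \frac{90825}{\left(-98 - 36\right)^{2} + A{\left(-167 \right)}} = - \frac{90825}{\left(-98 - 36\right)^{2} + \frac{-16 - -167}{-167}} = - \frac{90825}{\left(-134\right)^{2} - \frac{-16 + 167}{167}} = - \frac{90825}{17956 - \frac{151}{167}} = - \frac{90825}{\frac{2998501}{167}} = \left(-90825\right) \frac{167}{2998501} = - \frac{15167775}{2998501}$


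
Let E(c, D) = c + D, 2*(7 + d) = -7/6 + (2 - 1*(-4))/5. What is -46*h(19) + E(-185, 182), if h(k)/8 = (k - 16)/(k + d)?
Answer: -68403/721 ≈ -94.872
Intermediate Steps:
d = -419/60 (d = -7 + (-7/6 + (2 - 1*(-4))/5)/2 = -7 + (-7*⅙ + (2 + 4)*(⅕))/2 = -7 + (-7/6 + 6*(⅕))/2 = -7 + (-7/6 + 6/5)/2 = -7 + (½)*(1/30) = -7 + 1/60 = -419/60 ≈ -6.9833)
h(k) = 8*(-16 + k)/(-419/60 + k) (h(k) = 8*((k - 16)/(k - 419/60)) = 8*((-16 + k)/(-419/60 + k)) = 8*(-16 + k)/(-419/60 + k))
E(c, D) = D + c
-46*h(19) + E(-185, 182) = -22080*(-16 + 19)/(-419 + 60*19) + (182 - 185) = -22080*3/(-419 + 1140) - 3 = -22080*3/721 - 3 = -46*1440/721 - 3 = -66240/721 - 3 = -68403/721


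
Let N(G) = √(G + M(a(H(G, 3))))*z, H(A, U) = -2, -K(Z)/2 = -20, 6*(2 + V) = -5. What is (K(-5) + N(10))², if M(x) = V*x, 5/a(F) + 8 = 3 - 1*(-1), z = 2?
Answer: 9925/6 + 200*√78/3 ≈ 2242.9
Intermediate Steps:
V = -17/6 (V = -2 + (⅙)*(-5) = -2 - ⅚ = -17/6 ≈ -2.8333)
K(Z) = 40 (K(Z) = -2*(-20) = 40)
a(F) = -5/4 (a(F) = 5/(-8 + (3 - 1*(-1))) = 5/(-8 + (3 + 1)) = 5/(-8 + 4) = 5/(-4) = 5*(-¼) = -5/4)
M(x) = -17*x/6
N(G) = 2*√(85/24 + G) (N(G) = √(G - 17/6*(-5/4))*2 = √(G + 85/24)*2 = √(85/24 + G)*2 = 2*√(85/24 + G))
(K(-5) + N(10))² = (40 + √(510 + 144*10)/6)² = (40 + √(510 + 1440)/6)² = (40 + √1950/6)² = (40 + (5*√78)/6)² = (40 + 5*√78/6)²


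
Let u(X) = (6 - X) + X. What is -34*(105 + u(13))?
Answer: -3774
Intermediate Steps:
u(X) = 6
-34*(105 + u(13)) = -34*(105 + 6) = -34*111 = -3774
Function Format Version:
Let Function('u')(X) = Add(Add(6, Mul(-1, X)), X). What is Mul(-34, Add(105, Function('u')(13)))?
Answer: -3774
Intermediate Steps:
Function('u')(X) = 6
Mul(-34, Add(105, Function('u')(13))) = Mul(-34, Add(105, 6)) = Mul(-34, 111) = -3774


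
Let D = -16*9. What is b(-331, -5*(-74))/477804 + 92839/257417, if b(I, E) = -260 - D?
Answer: 382146424/1060300623 ≈ 0.36041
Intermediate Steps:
D = -144
b(I, E) = -116 (b(I, E) = -260 - 1*(-144) = -260 + 144 = -116)
b(-331, -5*(-74))/477804 + 92839/257417 = -116/477804 + 92839/257417 = -116*1/477804 + 92839*(1/257417) = -1/4119 + 92839/257417 = 382146424/1060300623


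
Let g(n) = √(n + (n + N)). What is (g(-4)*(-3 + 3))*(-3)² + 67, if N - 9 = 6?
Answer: 67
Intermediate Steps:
N = 15 (N = 9 + 6 = 15)
g(n) = √(15 + 2*n) (g(n) = √(n + (n + 15)) = √(n + (15 + n)) = √(15 + 2*n))
(g(-4)*(-3 + 3))*(-3)² + 67 = (√(15 + 2*(-4))*(-3 + 3))*(-3)² + 67 = (√(15 - 8)*0)*9 + 67 = (√7*0)*9 + 67 = 0*9 + 67 = 0 + 67 = 67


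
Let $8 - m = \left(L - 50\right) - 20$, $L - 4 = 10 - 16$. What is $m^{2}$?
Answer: $6400$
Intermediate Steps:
$L = -2$ ($L = 4 + \left(10 - 16\right) = 4 - 6 = -2$)
$m = 80$ ($m = 8 - \left(\left(-2 - 50\right) - 20\right) = 8 - \left(-52 - 20\right) = 8 - -72 = 8 + 72 = 80$)
$m^{2} = 80^{2} = 6400$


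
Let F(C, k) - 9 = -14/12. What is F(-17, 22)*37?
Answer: 1739/6 ≈ 289.83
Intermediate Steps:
F(C, k) = 47/6 (F(C, k) = 9 - 14/12 = 9 - 14*1/12 = 9 - 7/6 = 47/6)
F(-17, 22)*37 = (47/6)*37 = 1739/6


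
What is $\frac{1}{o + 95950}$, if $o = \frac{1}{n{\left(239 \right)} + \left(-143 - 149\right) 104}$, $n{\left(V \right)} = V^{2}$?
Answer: $\frac{26753}{2566950351} \approx 1.0422 \cdot 10^{-5}$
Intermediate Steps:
$o = \frac{1}{26753}$ ($o = \frac{1}{239^{2} + \left(-143 - 149\right) 104} = \frac{1}{57121 - 30368} = \frac{1}{26753} \approx 3.7379 \cdot 10^{-5}$)
$\frac{1}{o + 95950} = \frac{1}{\frac{1}{26753} + 95950} = \frac{1}{\frac{2566950351}{26753}} = \frac{26753}{2566950351}$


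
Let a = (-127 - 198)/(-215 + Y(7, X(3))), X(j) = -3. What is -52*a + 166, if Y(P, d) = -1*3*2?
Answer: 1522/17 ≈ 89.529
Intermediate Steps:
Y(P, d) = -6 (Y(P, d) = -3*2 = -6)
a = 25/17 (a = (-127 - 198)/(-215 - 6) = -325/(-221) = -325*(-1/221) = 25/17 ≈ 1.4706)
-52*a + 166 = -52*25/17 + 166 = -1300/17 + 166 = 1522/17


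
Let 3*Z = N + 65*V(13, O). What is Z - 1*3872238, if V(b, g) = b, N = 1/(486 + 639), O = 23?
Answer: -13067852624/3375 ≈ -3.8720e+6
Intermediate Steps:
N = 1/1125 ≈ 0.00088889
Z = 950626/3375 (Z = (1/1125 + 65*13)/3 = (1/1125 + 845)/3 = (1/3)*(950626/1125) = 950626/3375 ≈ 281.67)
Z - 1*3872238 = 950626/3375 - 1*3872238 = 950626/3375 - 3872238 = -13067852624/3375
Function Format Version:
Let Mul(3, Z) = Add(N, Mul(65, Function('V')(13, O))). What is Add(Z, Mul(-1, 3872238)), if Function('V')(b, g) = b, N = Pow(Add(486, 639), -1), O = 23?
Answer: Rational(-13067852624, 3375) ≈ -3.8720e+6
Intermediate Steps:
N = Rational(1, 1125) (N = Pow(1125, -1) = Rational(1, 1125) ≈ 0.00088889)
Z = Rational(950626, 3375) (Z = Mul(Rational(1, 3), Add(Rational(1, 1125), Mul(65, 13))) = Mul(Rational(1, 3), Add(Rational(1, 1125), 845)) = Mul(Rational(1, 3), Rational(950626, 1125)) = Rational(950626, 3375) ≈ 281.67)
Add(Z, Mul(-1, 3872238)) = Add(Rational(950626, 3375), Mul(-1, 3872238)) = Add(Rational(950626, 3375), -3872238) = Rational(-13067852624, 3375)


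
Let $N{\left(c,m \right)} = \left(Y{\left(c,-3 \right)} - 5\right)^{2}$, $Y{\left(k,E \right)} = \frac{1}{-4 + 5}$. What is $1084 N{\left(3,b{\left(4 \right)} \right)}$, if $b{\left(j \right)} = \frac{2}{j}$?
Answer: $17344$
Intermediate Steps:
$Y{\left(k,E \right)} = 1$ ($Y{\left(k,E \right)} = 1^{-1} = 1$)
$N{\left(c,m \right)} = 16$ ($N{\left(c,m \right)} = \left(1 - 5\right)^{2} = \left(-4\right)^{2} = 16$)
$1084 N{\left(3,b{\left(4 \right)} \right)} = 1084 \cdot 16 = 17344$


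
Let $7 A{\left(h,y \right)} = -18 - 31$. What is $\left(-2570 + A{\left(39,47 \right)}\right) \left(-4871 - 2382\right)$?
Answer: $18690981$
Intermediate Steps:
$A{\left(h,y \right)} = -7$ ($A{\left(h,y \right)} = \frac{-18 - 31}{7} = \frac{1}{7} \left(-49\right) = -7$)
$\left(-2570 + A{\left(39,47 \right)}\right) \left(-4871 - 2382\right) = \left(-2570 - 7\right) \left(-4871 - 2382\right) = \left(-2577\right) \left(-7253\right) = 18690981$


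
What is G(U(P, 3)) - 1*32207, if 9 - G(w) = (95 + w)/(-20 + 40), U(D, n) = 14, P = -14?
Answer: -644069/20 ≈ -32203.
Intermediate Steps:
G(w) = 17/4 - w/20 (G(w) = 9 - (95 + w)/(-20 + 40) = 9 - (95 + w)/20 = 9 - (19/4 + w/20) = 9 + (-19/4 - w/20) = 17/4 - w/20)
G(U(P, 3)) - 1*32207 = (17/4 - 1/20*14) - 1*32207 = (17/4 - 7/10) - 32207 = 71/20 - 32207 = -644069/20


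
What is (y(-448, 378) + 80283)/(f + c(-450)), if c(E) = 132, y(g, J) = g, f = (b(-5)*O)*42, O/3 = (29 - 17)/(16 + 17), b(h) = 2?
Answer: 175637/492 ≈ 356.99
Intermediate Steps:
O = 12/11 (O = 3*((29 - 17)/(16 + 17)) = 3*(12/33) = 3*(12*(1/33)) = 3*(4/11) = 12/11 ≈ 1.0909)
f = 1008/11 (f = (2*(12/11))*42 = (24/11)*42 = 1008/11 ≈ 91.636)
(y(-448, 378) + 80283)/(f + c(-450)) = (-448 + 80283)/(1008/11 + 132) = 79835/(2460/11) = 79835*(11/2460) = 175637/492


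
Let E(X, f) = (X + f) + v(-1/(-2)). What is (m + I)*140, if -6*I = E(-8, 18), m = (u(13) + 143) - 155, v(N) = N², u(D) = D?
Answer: -595/6 ≈ -99.167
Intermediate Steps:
m = 1 (m = (13 + 143) - 155 = 156 - 155 = 1)
E(X, f) = ¼ + X + f (E(X, f) = (X + f) + (-1/(-2))² = (X + f) + (-1*(-½))² = (X + f) + (½)² = (X + f) + ¼ = ¼ + X + f)
I = -41/24 (I = -(¼ - 8 + 18)/6 = -⅙*41/4 = -41/24 ≈ -1.7083)
(m + I)*140 = (1 - 41/24)*140 = -17/24*140 = -595/6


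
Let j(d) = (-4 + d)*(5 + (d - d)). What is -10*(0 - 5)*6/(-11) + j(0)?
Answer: -520/11 ≈ -47.273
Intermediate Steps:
j(d) = -20 + 5*d (j(d) = (-4 + d)*(5 + 0) = (-4 + d)*5 = -20 + 5*d)
-10*(0 - 5)*6/(-11) + j(0) = -10*(0 - 5)*6/(-11) + (-20 + 5*0) = -10*(-5*6)*(-1)/11 + (-20 + 0) = -(-300)*(-1)/11 - 20 = -10*30/11 - 20 = -300/11 - 20 = -520/11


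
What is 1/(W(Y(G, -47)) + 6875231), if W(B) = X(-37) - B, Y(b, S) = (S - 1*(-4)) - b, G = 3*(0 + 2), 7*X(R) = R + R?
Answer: 7/48126886 ≈ 1.4545e-7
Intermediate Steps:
X(R) = 2*R/7 (X(R) = (R + R)/7 = (2*R)/7 = 2*R/7)
G = 6 (G = 3*2 = 6)
Y(b, S) = 4 + S - b (Y(b, S) = (S + 4) - b = (4 + S) - b = 4 + S - b)
W(B) = -74/7 - B (W(B) = (2/7)*(-37) - B = -74/7 - B)
1/(W(Y(G, -47)) + 6875231) = 1/((-74/7 - (4 - 47 - 1*6)) + 6875231) = 1/((-74/7 - (4 - 47 - 6)) + 6875231) = 1/((-74/7 - 1*(-49)) + 6875231) = 1/((-74/7 + 49) + 6875231) = 1/(269/7 + 6875231) = 1/(48126886/7) = 7/48126886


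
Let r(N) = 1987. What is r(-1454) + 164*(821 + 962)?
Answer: 294399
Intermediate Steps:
r(-1454) + 164*(821 + 962) = 1987 + 164*(821 + 962) = 1987 + 164*1783 = 1987 + 292412 = 294399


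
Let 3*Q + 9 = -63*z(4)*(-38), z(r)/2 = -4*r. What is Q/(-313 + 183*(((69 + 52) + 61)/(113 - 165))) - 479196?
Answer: -913775694/1907 ≈ -4.7917e+5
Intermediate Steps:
z(r) = -8*r (z(r) = 2*(-4*r) = -8*r)
Q = -25539 (Q = -3 + (-(-504)*4*(-38))/3 = -3 + (-63*(-32)*(-38))/3 = -3 + (2016*(-38))/3 = -3 + (1/3)*(-76608) = -3 - 25536 = -25539)
Q/(-313 + 183*(((69 + 52) + 61)/(113 - 165))) - 479196 = -25539/(-313 + 183*(((69 + 52) + 61)/(113 - 165))) - 479196 = -25539/(-313 + 183*((121 + 61)/(-52))) - 479196 = -25539/(-313 + 183*(182*(-1/52))) - 479196 = -25539/(-313 + 183*(-7/2)) - 479196 = -25539/(-313 - 1281/2) - 479196 = -25539/(-1907/2) - 479196 = -25539*(-2/1907) - 479196 = 51078/1907 - 479196 = -913775694/1907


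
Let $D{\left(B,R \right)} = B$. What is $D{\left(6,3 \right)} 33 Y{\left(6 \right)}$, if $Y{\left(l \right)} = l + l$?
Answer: $2376$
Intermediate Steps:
$Y{\left(l \right)} = 2 l$
$D{\left(6,3 \right)} 33 Y{\left(6 \right)} = 6 \cdot 33 \cdot 2 \cdot 6 = 198 \cdot 12 = 2376$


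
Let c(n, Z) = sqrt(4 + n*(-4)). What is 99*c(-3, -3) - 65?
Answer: 331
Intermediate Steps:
c(n, Z) = sqrt(4 - 4*n)
99*c(-3, -3) - 65 = 99*(2*sqrt(1 - 1*(-3))) - 65 = 99*(2*sqrt(1 + 3)) - 65 = 99*(2*sqrt(4)) - 65 = 99*(2*2) - 65 = 99*4 - 65 = 396 - 65 = 331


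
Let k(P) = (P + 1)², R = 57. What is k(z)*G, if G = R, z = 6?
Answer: 2793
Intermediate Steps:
G = 57
k(P) = (1 + P)²
k(z)*G = (1 + 6)²*57 = 7²*57 = 49*57 = 2793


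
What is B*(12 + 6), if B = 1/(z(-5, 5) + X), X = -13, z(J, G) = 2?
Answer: -18/11 ≈ -1.6364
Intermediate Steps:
B = -1/11 (B = 1/(2 - 13) = 1/(-11) = -1/11 ≈ -0.090909)
B*(12 + 6) = -(12 + 6)/11 = -1/11*18 = -18/11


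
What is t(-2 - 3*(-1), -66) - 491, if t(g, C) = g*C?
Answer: -557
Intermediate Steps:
t(g, C) = C*g
t(-2 - 3*(-1), -66) - 491 = -66*(-2 - 3*(-1)) - 491 = -66*(-2 + 3) - 491 = -66*1 - 491 = -66 - 491 = -557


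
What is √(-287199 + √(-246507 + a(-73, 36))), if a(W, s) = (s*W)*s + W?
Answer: √(-287199 + 2*I*√85297) ≈ 0.545 + 535.91*I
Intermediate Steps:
a(W, s) = W + W*s² (a(W, s) = (W*s)*s + W = W*s² + W = W + W*s²)
√(-287199 + √(-246507 + a(-73, 36))) = √(-287199 + √(-246507 - 73*(1 + 36²))) = √(-287199 + √(-246507 - 73*(1 + 1296))) = √(-287199 + √(-246507 - 73*1297)) = √(-287199 + √(-246507 - 94681)) = √(-287199 + √(-341188)) = √(-287199 + 2*I*√85297)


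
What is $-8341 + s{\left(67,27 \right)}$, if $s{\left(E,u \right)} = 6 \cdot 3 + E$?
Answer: $-8256$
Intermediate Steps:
$s{\left(E,u \right)} = 18 + E$
$-8341 + s{\left(67,27 \right)} = -8341 + \left(18 + 67\right) = -8341 + 85 = -8256$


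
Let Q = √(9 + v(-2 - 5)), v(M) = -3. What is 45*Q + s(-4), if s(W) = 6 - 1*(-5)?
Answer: 11 + 45*√6 ≈ 121.23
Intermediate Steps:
s(W) = 11 (s(W) = 6 + 5 = 11)
Q = √6 (Q = √(9 - 3) = √6 ≈ 2.4495)
45*Q + s(-4) = 45*√6 + 11 = 11 + 45*√6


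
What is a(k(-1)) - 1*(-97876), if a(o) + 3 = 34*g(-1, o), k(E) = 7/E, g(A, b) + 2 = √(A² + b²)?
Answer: 97805 + 170*√2 ≈ 98045.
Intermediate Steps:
g(A, b) = -2 + √(A² + b²)
a(o) = -71 + 34*√(1 + o²) (a(o) = -3 + 34*(-2 + √((-1)² + o²)) = -3 + 34*(-2 + √(1 + o²)) = -3 + (-68 + 34*√(1 + o²)) = -71 + 34*√(1 + o²))
a(k(-1)) - 1*(-97876) = (-71 + 34*√(1 + (7/(-1))²)) - 1*(-97876) = (-71 + 34*√(1 + (7*(-1))²)) + 97876 = (-71 + 34*√(1 + (-7)²)) + 97876 = (-71 + 34*√(1 + 49)) + 97876 = (-71 + 34*√50) + 97876 = (-71 + 34*(5*√2)) + 97876 = (-71 + 170*√2) + 97876 = 97805 + 170*√2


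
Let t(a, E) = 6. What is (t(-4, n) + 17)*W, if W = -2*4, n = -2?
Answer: -184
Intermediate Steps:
W = -8
(t(-4, n) + 17)*W = (6 + 17)*(-8) = 23*(-8) = -184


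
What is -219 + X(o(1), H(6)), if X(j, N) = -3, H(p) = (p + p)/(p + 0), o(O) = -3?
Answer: -222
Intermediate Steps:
H(p) = 2 (H(p) = (2*p)/p = 2)
-219 + X(o(1), H(6)) = -219 - 3 = -222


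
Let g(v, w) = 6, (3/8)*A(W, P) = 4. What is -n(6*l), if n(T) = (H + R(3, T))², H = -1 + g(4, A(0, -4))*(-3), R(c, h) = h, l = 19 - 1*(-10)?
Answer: -24025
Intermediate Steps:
A(W, P) = 32/3 (A(W, P) = (8/3)*4 = 32/3)
l = 29 (l = 19 + 10 = 29)
H = -19 (H = -1 + 6*(-3) = -1 - 18 = -19)
n(T) = (-19 + T)²
-n(6*l) = -(-19 + 6*29)² = -(-19 + 174)² = -1*155² = -1*24025 = -24025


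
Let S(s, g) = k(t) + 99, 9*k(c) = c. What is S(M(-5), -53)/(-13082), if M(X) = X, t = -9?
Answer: -49/6541 ≈ -0.0074912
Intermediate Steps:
k(c) = c/9
S(s, g) = 98 (S(s, g) = (1/9)*(-9) + 99 = -1 + 99 = 98)
S(M(-5), -53)/(-13082) = 98/(-13082) = 98*(-1/13082) = -49/6541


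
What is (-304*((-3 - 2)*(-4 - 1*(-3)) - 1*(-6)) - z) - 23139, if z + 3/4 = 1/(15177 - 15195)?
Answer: -953359/36 ≈ -26482.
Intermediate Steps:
z = -29/36 (z = -3/4 + 1/(15177 - 15195) = -3/4 + 1/(-18) = -3/4 - 1/18 = -29/36 ≈ -0.80556)
(-304*((-3 - 2)*(-4 - 1*(-3)) - 1*(-6)) - z) - 23139 = (-304*((-3 - 2)*(-4 - 1*(-3)) - 1*(-6)) - 1*(-29/36)) - 23139 = (-304*(-5*(-4 + 3) + 6) + 29/36) - 23139 = (-304*(-5*(-1) + 6) + 29/36) - 23139 = (-304*(5 + 6) + 29/36) - 23139 = (-304*11 + 29/36) - 23139 = (-3344 + 29/36) - 23139 = -120355/36 - 23139 = -953359/36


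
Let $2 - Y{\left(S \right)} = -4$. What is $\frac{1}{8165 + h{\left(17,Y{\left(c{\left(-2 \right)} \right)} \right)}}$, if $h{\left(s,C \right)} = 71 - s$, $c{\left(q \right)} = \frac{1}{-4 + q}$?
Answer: $\frac{1}{8219} \approx 0.00012167$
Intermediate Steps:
$Y{\left(S \right)} = 6$ ($Y{\left(S \right)} = 2 - -4 = 2 + 4 = 6$)
$\frac{1}{8165 + h{\left(17,Y{\left(c{\left(-2 \right)} \right)} \right)}} = \frac{1}{8165 + \left(71 - 17\right)} = \frac{1}{8165 + 54} = \frac{1}{8219}$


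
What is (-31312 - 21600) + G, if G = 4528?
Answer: -48384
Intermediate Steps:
(-31312 - 21600) + G = (-31312 - 21600) + 4528 = -52912 + 4528 = -48384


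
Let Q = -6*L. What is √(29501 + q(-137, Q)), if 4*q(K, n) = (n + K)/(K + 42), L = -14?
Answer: √1064991135/190 ≈ 171.76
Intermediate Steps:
Q = 84 (Q = -6*(-14) = 84)
q(K, n) = (K + n)/(4*(42 + K)) (q(K, n) = ((n + K)/(K + 42))/4 = ((K + n)/(42 + K))/4 = (K + n)/(4*(42 + K)))
√(29501 + q(-137, Q)) = √(29501 + (-137 + 84)/(4*(42 - 137))) = √(29501 + (¼)*(-53)/(-95)) = √(29501 + (¼)*(-1/95)*(-53)) = √(29501 + 53/380) = √(11210433/380) = √1064991135/190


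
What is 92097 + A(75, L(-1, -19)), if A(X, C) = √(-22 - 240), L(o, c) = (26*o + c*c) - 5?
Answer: 92097 + I*√262 ≈ 92097.0 + 16.186*I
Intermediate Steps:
L(o, c) = -5 + c² + 26*o (L(o, c) = (26*o + c²) - 5 = (c² + 26*o) - 5 = -5 + c² + 26*o)
A(X, C) = I*√262 (A(X, C) = √(-262) = I*√262)
92097 + A(75, L(-1, -19)) = 92097 + I*√262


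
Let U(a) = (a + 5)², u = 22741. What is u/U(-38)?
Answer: 22741/1089 ≈ 20.882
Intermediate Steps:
U(a) = (5 + a)²
u/U(-38) = 22741/((5 - 38)²) = 22741/((-33)²) = 22741/1089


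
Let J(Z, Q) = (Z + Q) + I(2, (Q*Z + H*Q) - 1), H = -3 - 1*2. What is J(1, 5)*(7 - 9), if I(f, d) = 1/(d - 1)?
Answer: -131/11 ≈ -11.909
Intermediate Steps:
H = -5 (H = -3 - 2 = -5)
I(f, d) = 1/(-1 + d)
J(Z, Q) = Q + Z + 1/(-2 - 5*Q + Q*Z) (J(Z, Q) = (Z + Q) + 1/(-1 + ((Q*Z - 5*Q) - 1)) = (Q + Z) + 1/(-1 + ((-5*Q + Q*Z) - 1)) = (Q + Z) + 1/(-1 + (-1 - 5*Q + Q*Z)) = (Q + Z) + 1/(-2 - 5*Q + Q*Z) = Q + Z + 1/(-2 - 5*Q + Q*Z))
J(1, 5)*(7 - 9) = (5 + 1 - 1/(2 + 5*5 - 1*5*1))*(7 - 9) = (5 + 1 - 1/(2 + 25 - 5))*(-2) = (5 + 1 - 1/22)*(-2) = (131/22)*(-2) = -131/11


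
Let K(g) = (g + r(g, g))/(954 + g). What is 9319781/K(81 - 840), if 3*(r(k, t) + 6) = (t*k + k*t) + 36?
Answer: 605785765/127767 ≈ 4741.3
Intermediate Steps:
r(k, t) = 6 + 2*k*t/3 (r(k, t) = -6 + ((t*k + k*t) + 36)/3 = -6 + ((k*t + k*t) + 36)/3 = -6 + (2*k*t + 36)/3 = -6 + (36 + 2*k*t)/3 = -6 + (12 + 2*k*t/3) = 6 + 2*k*t/3)
K(g) = (6 + g + 2*g²/3)/(954 + g) (K(g) = (g + (6 + 2*g*g/3))/(954 + g) = (g + (6 + 2*g²/3))/(954 + g) = (6 + g + 2*g²/3)/(954 + g))
9319781/K(81 - 840) = 9319781/(((6 + (81 - 840) + 2*(81 - 840)²/3)/(954 + (81 - 840)))) = 9319781/(((6 - 759 + (⅔)*(-759)²)/(954 - 759))) = 9319781/(((6 - 759 + (⅔)*576081)/195)) = 9319781/(((6 - 759 + 384054)/195)) = 9319781/(((1/195)*383301)) = 9319781/(127767/65) = 9319781*(65/127767) = 605785765/127767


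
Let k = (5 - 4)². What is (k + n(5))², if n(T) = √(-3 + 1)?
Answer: (1 + I*√2)² ≈ -1.0 + 2.8284*I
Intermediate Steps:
n(T) = I*√2 (n(T) = √(-2) = I*√2)
k = 1 (k = 1² = 1)
(k + n(5))² = (1 + I*√2)²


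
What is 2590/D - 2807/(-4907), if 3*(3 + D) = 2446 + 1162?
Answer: 6889969/2522899 ≈ 2.7310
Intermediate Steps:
D = 3599/3 (D = -3 + (2446 + 1162)/3 = -3 + (⅓)*3608 = -3 + 3608/3 = 3599/3 ≈ 1199.7)
2590/D - 2807/(-4907) = 2590/(3599/3) - 2807/(-4907) = 2590*(3/3599) - 2807*(-1/4907) = 7770/3599 + 401/701 = 6889969/2522899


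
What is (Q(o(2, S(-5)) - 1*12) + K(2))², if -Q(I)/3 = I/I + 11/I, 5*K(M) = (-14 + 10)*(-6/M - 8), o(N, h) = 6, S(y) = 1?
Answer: 12769/100 ≈ 127.69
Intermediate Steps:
K(M) = 32/5 + 24/(5*M) (K(M) = ((-14 + 10)*(-6/M - 8))/5 = (-4*(-8 - 6/M))/5 = (32 + 24/M)/5 = 32/5 + 24/(5*M))
Q(I) = -3 - 33/I (Q(I) = -3*(I/I + 11/I) = -3*(1 + 11/I) = -3 - 33/I)
(Q(o(2, S(-5)) - 1*12) + K(2))² = ((-3 - 33/(6 - 1*12)) + (8/5)*(3 + 4*2)/2)² = ((-3 - 33/(6 - 12)) + (8/5)*(½)*(3 + 8))² = ((-3 - 33/(-6)) + (8/5)*(½)*11)² = ((-3 - 33*(-⅙)) + 44/5)² = ((-3 + 11/2) + 44/5)² = (5/2 + 44/5)² = (113/10)² = 12769/100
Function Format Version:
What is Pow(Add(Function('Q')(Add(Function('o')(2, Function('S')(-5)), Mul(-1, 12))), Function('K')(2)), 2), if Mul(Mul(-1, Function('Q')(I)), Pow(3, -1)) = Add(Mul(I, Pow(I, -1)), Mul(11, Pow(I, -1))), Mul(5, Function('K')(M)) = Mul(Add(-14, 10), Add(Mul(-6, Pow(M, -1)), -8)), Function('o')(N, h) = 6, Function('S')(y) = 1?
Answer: Rational(12769, 100) ≈ 127.69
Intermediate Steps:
Function('K')(M) = Add(Rational(32, 5), Mul(Rational(24, 5), Pow(M, -1))) (Function('K')(M) = Mul(Rational(1, 5), Mul(Add(-14, 10), Add(Mul(-6, Pow(M, -1)), -8))) = Mul(Rational(1, 5), Mul(-4, Add(-8, Mul(-6, Pow(M, -1))))) = Mul(Rational(1, 5), Add(32, Mul(24, Pow(M, -1)))) = Add(Rational(32, 5), Mul(Rational(24, 5), Pow(M, -1))))
Function('Q')(I) = Add(-3, Mul(-33, Pow(I, -1))) (Function('Q')(I) = Mul(-3, Add(Mul(I, Pow(I, -1)), Mul(11, Pow(I, -1)))) = Mul(-3, Add(1, Mul(11, Pow(I, -1)))) = Add(-3, Mul(-33, Pow(I, -1))))
Pow(Add(Function('Q')(Add(Function('o')(2, Function('S')(-5)), Mul(-1, 12))), Function('K')(2)), 2) = Pow(Add(Add(-3, Mul(-33, Pow(Add(6, Mul(-1, 12)), -1))), Mul(Rational(8, 5), Pow(2, -1), Add(3, Mul(4, 2)))), 2) = Pow(Add(Add(-3, Mul(-33, Pow(Add(6, -12), -1))), Mul(Rational(8, 5), Rational(1, 2), Add(3, 8))), 2) = Pow(Add(Add(-3, Mul(-33, Pow(-6, -1))), Mul(Rational(8, 5), Rational(1, 2), 11)), 2) = Pow(Add(Add(-3, Mul(-33, Rational(-1, 6))), Rational(44, 5)), 2) = Pow(Add(Add(-3, Rational(11, 2)), Rational(44, 5)), 2) = Pow(Add(Rational(5, 2), Rational(44, 5)), 2) = Pow(Rational(113, 10), 2) = Rational(12769, 100)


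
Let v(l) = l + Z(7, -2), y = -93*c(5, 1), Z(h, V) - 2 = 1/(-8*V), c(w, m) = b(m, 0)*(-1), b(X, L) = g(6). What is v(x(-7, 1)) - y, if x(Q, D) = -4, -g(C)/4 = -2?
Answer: -11935/16 ≈ -745.94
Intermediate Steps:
g(C) = 8 (g(C) = -4*(-2) = 8)
b(X, L) = 8
c(w, m) = -8 (c(w, m) = 8*(-1) = -8)
Z(h, V) = 2 - 1/(8*V) (Z(h, V) = 2 + 1/(-8*V) = 2 - 1/(8*V))
y = 744 (y = -93*(-8) = 744)
v(l) = 33/16 + l (v(l) = l + (2 - 1/8/(-2)) = l + (2 - 1/8*(-1/2)) = l + (2 + 1/16) = l + 33/16 = 33/16 + l)
v(x(-7, 1)) - y = (33/16 - 4) - 1*744 = -31/16 - 744 = -11935/16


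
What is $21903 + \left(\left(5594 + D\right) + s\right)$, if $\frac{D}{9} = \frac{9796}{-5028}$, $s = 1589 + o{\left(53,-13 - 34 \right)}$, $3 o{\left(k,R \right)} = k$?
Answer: $\frac{36561268}{1257} \approx 29086.0$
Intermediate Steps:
$o{\left(k,R \right)} = \frac{k}{3}$
$s = \frac{4820}{3}$ ($s = 1589 + \frac{1}{3} \cdot 53 = 1589 + \frac{53}{3} = \frac{4820}{3} \approx 1606.7$)
$D = - \frac{7347}{419}$ ($D = 9 \frac{9796}{-5028} = 9 \cdot 9796 \left(- \frac{1}{5028}\right) = 9 \left(- \frac{2449}{1257}\right) = - \frac{7347}{419} \approx -17.535$)
$21903 + \left(\left(5594 + D\right) + s\right) = 21903 + \left(\left(5594 - \frac{7347}{419}\right) + \frac{4820}{3}\right) = 21903 + \left(\frac{2336539}{419} + \frac{4820}{3}\right) = 21903 + \frac{9029197}{1257} = \frac{36561268}{1257}$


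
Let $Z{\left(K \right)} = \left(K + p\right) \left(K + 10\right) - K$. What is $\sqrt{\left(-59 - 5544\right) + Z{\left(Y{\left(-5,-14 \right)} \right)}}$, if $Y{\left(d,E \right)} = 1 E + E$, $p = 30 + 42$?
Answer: $i \sqrt{6367} \approx 79.793 i$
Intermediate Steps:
$p = 72$
$Y{\left(d,E \right)} = 2 E$ ($Y{\left(d,E \right)} = E + E = 2 E$)
$Z{\left(K \right)} = - K + \left(10 + K\right) \left(72 + K\right)$ ($Z{\left(K \right)} = \left(K + 72\right) \left(K + 10\right) - K = \left(72 + K\right) \left(10 + K\right) - K = \left(10 + K\right) \left(72 + K\right) - K = - K + \left(10 + K\right) \left(72 + K\right)$)
$\sqrt{\left(-59 - 5544\right) + Z{\left(Y{\left(-5,-14 \right)} \right)}} = \sqrt{\left(-59 - 5544\right) + \left(720 + \left(2 \left(-14\right)\right)^{2} + 81 \cdot 2 \left(-14\right)\right)} = \sqrt{\left(-59 - 5544\right) + \left(720 + \left(-28\right)^{2} + 81 \left(-28\right)\right)} = \sqrt{-5603 + \left(720 + 784 - 2268\right)} = \sqrt{-5603 - 764} = \sqrt{-6367} = i \sqrt{6367}$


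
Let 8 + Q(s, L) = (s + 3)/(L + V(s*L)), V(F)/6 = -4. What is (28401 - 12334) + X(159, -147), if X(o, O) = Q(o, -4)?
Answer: 224745/14 ≈ 16053.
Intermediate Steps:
V(F) = -24 (V(F) = 6*(-4) = -24)
Q(s, L) = -8 + (3 + s)/(-24 + L) (Q(s, L) = -8 + (s + 3)/(L - 24) = -8 + (3 + s)/(-24 + L))
X(o, O) = -227/28 - o/28 (X(o, O) = (195 + o - 8*(-4))/(-24 - 4) = (195 + o + 32)/(-28) = -(227 + o)/28 = -227/28 - o/28)
(28401 - 12334) + X(159, -147) = (28401 - 12334) + (-227/28 - 1/28*159) = 16067 + (-227/28 - 159/28) = 16067 - 193/14 = 224745/14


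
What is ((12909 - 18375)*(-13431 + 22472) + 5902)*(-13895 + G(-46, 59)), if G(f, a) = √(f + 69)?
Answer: 686582574580 - 49412204*√23 ≈ 6.8635e+11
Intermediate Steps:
G(f, a) = √(69 + f)
((12909 - 18375)*(-13431 + 22472) + 5902)*(-13895 + G(-46, 59)) = ((12909 - 18375)*(-13431 + 22472) + 5902)*(-13895 + √(69 - 46)) = (-5466*9041 + 5902)*(-13895 + √23) = (-49418106 + 5902)*(-13895 + √23) = -49412204*(-13895 + √23) = 686582574580 - 49412204*√23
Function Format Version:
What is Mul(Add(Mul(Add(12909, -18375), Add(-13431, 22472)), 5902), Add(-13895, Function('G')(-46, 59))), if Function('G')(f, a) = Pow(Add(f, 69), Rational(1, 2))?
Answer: Add(686582574580, Mul(-49412204, Pow(23, Rational(1, 2)))) ≈ 6.8635e+11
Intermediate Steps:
Function('G')(f, a) = Pow(Add(69, f), Rational(1, 2))
Mul(Add(Mul(Add(12909, -18375), Add(-13431, 22472)), 5902), Add(-13895, Function('G')(-46, 59))) = Mul(Add(Mul(Add(12909, -18375), Add(-13431, 22472)), 5902), Add(-13895, Pow(Add(69, -46), Rational(1, 2)))) = Mul(Add(Mul(-5466, 9041), 5902), Add(-13895, Pow(23, Rational(1, 2)))) = Mul(Add(-49418106, 5902), Add(-13895, Pow(23, Rational(1, 2)))) = Mul(-49412204, Add(-13895, Pow(23, Rational(1, 2)))) = Add(686582574580, Mul(-49412204, Pow(23, Rational(1, 2))))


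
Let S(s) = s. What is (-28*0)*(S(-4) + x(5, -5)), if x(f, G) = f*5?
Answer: 0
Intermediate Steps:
x(f, G) = 5*f
(-28*0)*(S(-4) + x(5, -5)) = (-28*0)*(-4 + 5*5) = 0*(-4 + 25) = 0*21 = 0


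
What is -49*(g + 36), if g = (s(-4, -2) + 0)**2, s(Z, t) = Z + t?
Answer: -3528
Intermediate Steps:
g = 36 (g = ((-4 - 2) + 0)**2 = (-6 + 0)**2 = (-6)**2 = 36)
-49*(g + 36) = -49*(36 + 36) = -49*72 = -3528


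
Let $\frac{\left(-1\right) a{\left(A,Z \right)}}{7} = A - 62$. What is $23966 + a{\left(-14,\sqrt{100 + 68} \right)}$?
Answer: $24498$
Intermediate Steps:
$a{\left(A,Z \right)} = 434 - 7 A$ ($a{\left(A,Z \right)} = - 7 \left(A - 62\right) = - 7 \left(-62 + A\right) = 434 - 7 A$)
$23966 + a{\left(-14,\sqrt{100 + 68} \right)} = 23966 + \left(434 - -98\right) = 23966 + \left(434 + 98\right) = 23966 + 532 = 24498$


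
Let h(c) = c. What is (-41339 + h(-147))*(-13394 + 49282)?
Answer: -1488849568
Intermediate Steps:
(-41339 + h(-147))*(-13394 + 49282) = (-41339 - 147)*(-13394 + 49282) = -41486*35888 = -1488849568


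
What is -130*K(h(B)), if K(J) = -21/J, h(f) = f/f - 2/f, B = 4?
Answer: 5460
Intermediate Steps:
h(f) = 1 - 2/f
-130*K(h(B)) = -(-2730)/((-2 + 4)/4) = -(-2730)/((¼)*2) = -(-2730)/½ = -(-2730)*2 = -130*(-42) = 5460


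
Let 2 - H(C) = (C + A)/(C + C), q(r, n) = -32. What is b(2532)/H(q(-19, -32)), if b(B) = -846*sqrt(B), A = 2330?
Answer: -54144*sqrt(633)/1213 ≈ -1123.0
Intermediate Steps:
H(C) = 2 - (2330 + C)/(2*C) (H(C) = 2 - (C + 2330)/(C + C) = 2 - (2330 + C)/(2*C))
b(2532)/H(q(-19, -32)) = (-1692*sqrt(633))/(3/2 - 1165/(-32)) = (-1692*sqrt(633))/(3/2 - 1165*(-1/32)) = (-1692*sqrt(633))/(3/2 + 1165/32) = (-1692*sqrt(633))/(1213/32) = -1692*sqrt(633)*(32/1213) = -54144*sqrt(633)/1213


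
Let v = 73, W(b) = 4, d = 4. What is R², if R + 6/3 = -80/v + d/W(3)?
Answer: 23409/5329 ≈ 4.3928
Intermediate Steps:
R = -153/73 (R = -2 + (-80/73 + 4/4) = -2 + (-80*1/73 + 4*(¼)) = -2 + (-80/73 + 1) = -2 - 7/73 = -153/73 ≈ -2.0959)
R² = (-153/73)² = 23409/5329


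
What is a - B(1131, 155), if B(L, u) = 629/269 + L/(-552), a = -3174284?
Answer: -157114375187/49496 ≈ -3.1743e+6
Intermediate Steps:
B(L, u) = 629/269 - L/552 (B(L, u) = 629*(1/269) + L*(-1/552) = 629/269 - L/552)
a - B(1131, 155) = -3174284 - (629/269 - 1/552*1131) = -3174284 - (629/269 - 377/184) = -3174284 - 1*14323/49496 = -3174284 - 14323/49496 = -157114375187/49496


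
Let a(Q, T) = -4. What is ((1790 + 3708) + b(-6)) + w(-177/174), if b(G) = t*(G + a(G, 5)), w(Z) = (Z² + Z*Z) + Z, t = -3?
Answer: 4649933/841 ≈ 5529.1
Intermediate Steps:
w(Z) = Z + 2*Z² (w(Z) = (Z² + Z²) + Z = 2*Z² + Z = Z + 2*Z²)
b(G) = 12 - 3*G (b(G) = -3*(G - 4) = -3*(-4 + G) = 12 - 3*G)
((1790 + 3708) + b(-6)) + w(-177/174) = ((1790 + 3708) + (12 - 3*(-6))) + (-177/174)*(1 + 2*(-177/174)) = (5498 + (12 + 18)) + (-177*1/174)*(1 + 2*(-177*1/174)) = (5498 + 30) - 59*(1 + 2*(-59/58))/58 = 5528 - 59*(1 - 59/29)/58 = 5528 - 59/58*(-30/29) = 5528 + 885/841 = 4649933/841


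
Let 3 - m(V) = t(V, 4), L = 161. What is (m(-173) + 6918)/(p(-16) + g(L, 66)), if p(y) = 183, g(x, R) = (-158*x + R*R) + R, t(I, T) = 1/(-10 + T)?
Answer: -41527/124998 ≈ -0.33222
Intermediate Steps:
m(V) = 19/6 (m(V) = 3 - 1/(-10 + 4) = 3 - 1/(-6) = 3 - 1*(-1/6) = 3 + 1/6 = 19/6)
g(x, R) = R + R**2 - 158*x (g(x, R) = (-158*x + R**2) + R = (R**2 - 158*x) + R = R + R**2 - 158*x)
(m(-173) + 6918)/(p(-16) + g(L, 66)) = (19/6 + 6918)/(183 + (66 + 66**2 - 158*161)) = 41527/(6*(183 + (66 + 4356 - 25438))) = 41527/(6*(183 - 21016)) = (41527/6)/(-20833) = (41527/6)*(-1/20833) = -41527/124998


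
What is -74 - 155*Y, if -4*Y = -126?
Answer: -9913/2 ≈ -4956.5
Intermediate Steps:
Y = 63/2 (Y = -¼*(-126) = 63/2 ≈ 31.500)
-74 - 155*Y = -74 - 155*63/2 = -74 - 9765/2 = -9913/2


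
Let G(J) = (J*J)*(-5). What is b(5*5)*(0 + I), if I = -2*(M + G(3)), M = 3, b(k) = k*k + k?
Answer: 54600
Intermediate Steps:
G(J) = -5*J² (G(J) = J²*(-5) = -5*J²)
b(k) = k + k² (b(k) = k² + k = k + k²)
I = 84 (I = -2*(3 - 5*3²) = -2*(3 - 5*9) = -2*(3 - 45) = -2*(-42) = 84)
b(5*5)*(0 + I) = ((5*5)*(1 + 5*5))*(0 + 84) = (25*(1 + 25))*84 = (25*26)*84 = 650*84 = 54600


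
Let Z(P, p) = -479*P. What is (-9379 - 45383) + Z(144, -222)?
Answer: -123738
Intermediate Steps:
(-9379 - 45383) + Z(144, -222) = (-9379 - 45383) - 479*144 = -54762 - 68976 = -123738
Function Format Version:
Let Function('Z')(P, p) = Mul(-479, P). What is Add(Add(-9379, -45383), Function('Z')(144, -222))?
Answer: -123738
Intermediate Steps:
Add(Add(-9379, -45383), Function('Z')(144, -222)) = Add(Add(-9379, -45383), Mul(-479, 144)) = Add(-54762, -68976) = -123738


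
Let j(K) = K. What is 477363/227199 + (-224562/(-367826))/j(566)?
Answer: 16572165364691/7883408307614 ≈ 2.1022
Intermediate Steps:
477363/227199 + (-224562/(-367826))/j(566) = 477363/227199 - 224562/(-367826)/566 = 477363*(1/227199) - 224562*(-1/367826)*(1/566) = 159121/75733 + (112281/183913)*(1/566) = 159121/75733 + 112281/104094758 = 16572165364691/7883408307614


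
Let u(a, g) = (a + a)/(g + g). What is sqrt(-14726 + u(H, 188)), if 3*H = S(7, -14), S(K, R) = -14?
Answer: I*sqrt(1171072398)/282 ≈ 121.35*I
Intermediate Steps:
H = -14/3 (H = (1/3)*(-14) = -14/3 ≈ -4.6667)
u(a, g) = a/g (u(a, g) = (2*a)/((2*g)) = (2*a)*(1/(2*g)) = a/g)
sqrt(-14726 + u(H, 188)) = sqrt(-14726 - 14/3/188) = sqrt(-14726 - 14/3*1/188) = sqrt(-14726 - 7/282) = sqrt(-4152739/282) = I*sqrt(1171072398)/282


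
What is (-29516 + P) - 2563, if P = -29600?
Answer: -61679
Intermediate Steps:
(-29516 + P) - 2563 = (-29516 - 29600) - 2563 = -59116 - 2563 = -61679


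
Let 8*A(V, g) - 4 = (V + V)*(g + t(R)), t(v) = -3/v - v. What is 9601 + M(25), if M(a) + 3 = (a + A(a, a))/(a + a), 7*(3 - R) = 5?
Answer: 215066549/22400 ≈ 9601.2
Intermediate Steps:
R = 16/7 (R = 3 - ⅐*5 = 3 - 5/7 = 16/7 ≈ 2.2857)
t(v) = -v - 3/v
A(V, g) = ½ + V*(-403/112 + g)/4 (A(V, g) = ½ + ((V + V)*(g + (-1*16/7 - 3/16/7)))/8 = ½ + ((2*V)*(g + (-16/7 - 3*7/16)))/8 = ½ + ((2*V)*(g + (-16/7 - 21/16)))/8 = ½ + ((2*V)*(g - 403/112))/8 = ½ + ((2*V)*(-403/112 + g))/8 = ½ + (2*V*(-403/112 + g))/8 = ½ + V*(-403/112 + g)/4)
M(a) = -3 + (½ + a²/4 + 45*a/448)/(2*a) (M(a) = -3 + (a + (½ - 403*a/448 + a*a/4))/(a + a) = -3 + (a + (½ - 403*a/448 + a²/4))/((2*a)) = -3 + (½ + a²/4 + 45*a/448)*(1/(2*a)) = -3 + (½ + a²/4 + 45*a/448)/(2*a))
9601 + M(25) = 9601 + (-2643/896 + (¼)/25 + (⅛)*25) = 9601 + (-2643/896 + (¼)*(1/25) + 25/8) = 9601 + (-2643/896 + 1/100 + 25/8) = 9601 + 4149/22400 = 215066549/22400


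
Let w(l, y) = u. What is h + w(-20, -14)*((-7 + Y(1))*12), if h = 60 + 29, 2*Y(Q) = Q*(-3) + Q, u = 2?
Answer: -103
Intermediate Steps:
w(l, y) = 2
Y(Q) = -Q (Y(Q) = (Q*(-3) + Q)/2 = (-3*Q + Q)/2 = (-2*Q)/2 = -Q)
h = 89
h + w(-20, -14)*((-7 + Y(1))*12) = 89 + 2*((-7 - 1*1)*12) = 89 + 2*((-7 - 1)*12) = 89 + 2*(-8*12) = 89 + 2*(-96) = 89 - 192 = -103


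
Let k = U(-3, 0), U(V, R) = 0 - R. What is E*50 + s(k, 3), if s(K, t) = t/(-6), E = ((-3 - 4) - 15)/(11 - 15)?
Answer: 549/2 ≈ 274.50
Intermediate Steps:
U(V, R) = -R
k = 0 (k = -1*0 = 0)
E = 11/2 (E = (-7 - 15)/(-4) = -22*(-¼) = 11/2 ≈ 5.5000)
s(K, t) = -t/6 (s(K, t) = t*(-⅙) = -t/6)
E*50 + s(k, 3) = (11/2)*50 - ⅙*3 = 275 - ½ = 549/2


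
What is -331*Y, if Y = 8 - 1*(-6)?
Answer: -4634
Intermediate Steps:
Y = 14 (Y = 8 + 6 = 14)
-331*Y = -331*14 = -4634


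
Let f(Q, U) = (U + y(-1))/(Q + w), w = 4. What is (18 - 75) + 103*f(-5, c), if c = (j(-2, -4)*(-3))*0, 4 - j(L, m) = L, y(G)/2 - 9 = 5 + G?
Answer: -2735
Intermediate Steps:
y(G) = 28 + 2*G (y(G) = 18 + 2*(5 + G) = 18 + (10 + 2*G) = 28 + 2*G)
j(L, m) = 4 - L
c = 0 (c = ((4 - 1*(-2))*(-3))*0 = ((4 + 2)*(-3))*0 = (6*(-3))*0 = -18*0 = 0)
f(Q, U) = (26 + U)/(4 + Q) (f(Q, U) = (U + (28 + 2*(-1)))/(Q + 4) = (U + (28 - 2))/(4 + Q) = (U + 26)/(4 + Q) = (26 + U)/(4 + Q))
(18 - 75) + 103*f(-5, c) = (18 - 75) + 103*((26 + 0)/(4 - 5)) = -57 + 103*(26/(-1)) = -57 + 103*(-1*26) = -57 + 103*(-26) = -57 - 2678 = -2735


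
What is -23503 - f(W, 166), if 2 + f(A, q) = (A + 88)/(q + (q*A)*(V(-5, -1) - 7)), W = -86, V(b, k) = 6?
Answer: -169700722/7221 ≈ -23501.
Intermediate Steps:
f(A, q) = -2 + (88 + A)/(q - A*q) (f(A, q) = -2 + (A + 88)/(q + (q*A)*(6 - 7)) = -2 + (88 + A)/(q + (A*q)*(-1)) = -2 + (88 + A)/(q - A*q))
-23503 - f(W, 166) = -23503 - (88 - 86 - 2*166 + 2*(-86)*166)/(166*(1 - 1*(-86))) = -23503 - (88 - 86 - 332 - 28552)/(166*(1 + 86)) = -23503 - (-28882)/(166*87) = -23503 - 1*(-14441/7221) = -23503 + 14441/7221 = -169700722/7221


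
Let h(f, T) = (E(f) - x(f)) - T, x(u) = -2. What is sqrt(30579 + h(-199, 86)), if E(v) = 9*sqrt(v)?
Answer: sqrt(30495 + 9*I*sqrt(199)) ≈ 174.63 + 0.3635*I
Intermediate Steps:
h(f, T) = 2 - T + 9*sqrt(f) (h(f, T) = (9*sqrt(f) - 1*(-2)) - T = (9*sqrt(f) + 2) - T = (2 + 9*sqrt(f)) - T = 2 - T + 9*sqrt(f))
sqrt(30579 + h(-199, 86)) = sqrt(30579 + (2 - 1*86 + 9*sqrt(-199))) = sqrt(30579 + (2 - 86 + 9*(I*sqrt(199)))) = sqrt(30579 + (2 - 86 + 9*I*sqrt(199))) = sqrt(30579 + (-84 + 9*I*sqrt(199))) = sqrt(30495 + 9*I*sqrt(199))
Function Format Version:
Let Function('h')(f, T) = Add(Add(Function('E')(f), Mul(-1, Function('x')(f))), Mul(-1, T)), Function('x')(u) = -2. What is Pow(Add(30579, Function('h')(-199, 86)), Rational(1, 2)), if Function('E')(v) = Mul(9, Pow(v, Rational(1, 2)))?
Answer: Pow(Add(30495, Mul(9, I, Pow(199, Rational(1, 2)))), Rational(1, 2)) ≈ Add(174.63, Mul(0.3635, I))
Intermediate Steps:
Function('h')(f, T) = Add(2, Mul(-1, T), Mul(9, Pow(f, Rational(1, 2)))) (Function('h')(f, T) = Add(Add(Mul(9, Pow(f, Rational(1, 2))), Mul(-1, -2)), Mul(-1, T)) = Add(Add(Mul(9, Pow(f, Rational(1, 2))), 2), Mul(-1, T)) = Add(Add(2, Mul(9, Pow(f, Rational(1, 2)))), Mul(-1, T)) = Add(2, Mul(-1, T), Mul(9, Pow(f, Rational(1, 2)))))
Pow(Add(30579, Function('h')(-199, 86)), Rational(1, 2)) = Pow(Add(30579, Add(2, Mul(-1, 86), Mul(9, Pow(-199, Rational(1, 2))))), Rational(1, 2)) = Pow(Add(30579, Add(2, -86, Mul(9, Mul(I, Pow(199, Rational(1, 2)))))), Rational(1, 2)) = Pow(Add(30579, Add(2, -86, Mul(9, I, Pow(199, Rational(1, 2))))), Rational(1, 2)) = Pow(Add(30579, Add(-84, Mul(9, I, Pow(199, Rational(1, 2))))), Rational(1, 2)) = Pow(Add(30495, Mul(9, I, Pow(199, Rational(1, 2)))), Rational(1, 2))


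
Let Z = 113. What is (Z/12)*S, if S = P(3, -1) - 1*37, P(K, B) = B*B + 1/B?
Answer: -4181/12 ≈ -348.42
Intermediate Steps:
P(K, B) = 1/B + B² (P(K, B) = B² + 1/B = 1/B + B²)
S = -37 (S = (1 + (-1)³)/(-1) - 1*37 = -(1 - 1) - 37 = -1*0 - 37 = 0 - 37 = -37)
(Z/12)*S = (113/12)*(-37) = -4181/12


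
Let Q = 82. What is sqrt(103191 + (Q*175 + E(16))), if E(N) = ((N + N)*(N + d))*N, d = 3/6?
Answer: 19*sqrt(349) ≈ 354.95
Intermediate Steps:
d = 1/2 (d = 3*(1/6) = 1/2 ≈ 0.50000)
E(N) = 2*N**2*(1/2 + N) (E(N) = ((N + N)*(N + 1/2))*N = ((2*N)*(1/2 + N))*N = (2*N*(1/2 + N))*N = 2*N**2*(1/2 + N))
sqrt(103191 + (Q*175 + E(16))) = sqrt(103191 + (82*175 + 16**2*(1 + 2*16))) = sqrt(103191 + (14350 + 256*(1 + 32))) = sqrt(103191 + (14350 + 256*33)) = sqrt(103191 + (14350 + 8448)) = sqrt(103191 + 22798) = sqrt(125989) = 19*sqrt(349)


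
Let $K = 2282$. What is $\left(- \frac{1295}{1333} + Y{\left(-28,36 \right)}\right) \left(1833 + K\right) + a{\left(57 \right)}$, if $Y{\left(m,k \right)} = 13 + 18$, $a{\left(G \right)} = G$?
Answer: $\frac{164791201}{1333} \approx 1.2362 \cdot 10^{5}$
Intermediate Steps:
$Y{\left(m,k \right)} = 31$
$\left(- \frac{1295}{1333} + Y{\left(-28,36 \right)}\right) \left(1833 + K\right) + a{\left(57 \right)} = \left(- \frac{1295}{1333} + 31\right) \left(1833 + 2282\right) + 57 = \left(\left(-1295\right) \frac{1}{1333} + 31\right) 4115 + 57 = \left(- \frac{1295}{1333} + 31\right) 4115 + 57 = \frac{40028}{1333} \cdot 4115 + 57 = \frac{164715220}{1333} + 57 = \frac{164791201}{1333}$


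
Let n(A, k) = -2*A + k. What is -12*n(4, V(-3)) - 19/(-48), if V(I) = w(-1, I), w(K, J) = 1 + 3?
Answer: 2323/48 ≈ 48.396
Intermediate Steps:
w(K, J) = 4
V(I) = 4
n(A, k) = k - 2*A
-12*n(4, V(-3)) - 19/(-48) = -12*(4 - 2*4) - 19/(-48) = -12*(4 - 8) - 19*(-1/48) = -12*(-4) + 19/48 = 48 + 19/48 = 2323/48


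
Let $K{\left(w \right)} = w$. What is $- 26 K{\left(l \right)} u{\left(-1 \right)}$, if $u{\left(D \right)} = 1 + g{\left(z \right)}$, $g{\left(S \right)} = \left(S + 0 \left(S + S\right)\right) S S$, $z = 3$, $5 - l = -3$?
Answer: $-5824$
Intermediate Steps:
$l = 8$ ($l = 5 - -3 = 5 + 3 = 8$)
$g{\left(S \right)} = S^{3}$ ($g{\left(S \right)} = \left(S + 0 \cdot 2 S\right) S S = \left(S + 0\right) S S = S S S = S^{2} S = S^{3}$)
$u{\left(D \right)} = 28$ ($u{\left(D \right)} = 1 + 3^{3} = 1 + 27 = 28$)
$- 26 K{\left(l \right)} u{\left(-1 \right)} = \left(-26\right) 8 \cdot 28 = \left(-208\right) 28 = -5824$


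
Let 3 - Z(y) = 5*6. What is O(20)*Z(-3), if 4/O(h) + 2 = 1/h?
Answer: 720/13 ≈ 55.385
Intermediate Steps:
O(h) = 4/(-2 + 1/h)
Z(y) = -27 (Z(y) = 3 - 5*6 = 3 - 1*30 = 3 - 30 = -27)
O(20)*Z(-3) = -4*20/(-1 + 2*20)*(-27) = -4*20/(-1 + 40)*(-27) = -4*20/39*(-27) = -4*20*1/39*(-27) = -80/39*(-27) = 720/13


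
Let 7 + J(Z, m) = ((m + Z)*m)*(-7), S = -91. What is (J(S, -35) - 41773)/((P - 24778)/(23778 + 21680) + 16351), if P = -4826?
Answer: -1651261850/371627077 ≈ -4.4433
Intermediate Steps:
J(Z, m) = -7 - 7*m*(Z + m) (J(Z, m) = -7 + ((m + Z)*m)*(-7) = -7 + ((Z + m)*m)*(-7) = -7 + (m*(Z + m))*(-7) = -7 - 7*m*(Z + m))
(J(S, -35) - 41773)/((P - 24778)/(23778 + 21680) + 16351) = ((-7 - 7*(-35)² - 7*(-91)*(-35)) - 41773)/((-4826 - 24778)/(23778 + 21680) + 16351) = ((-7 - 7*1225 - 22295) - 41773)/(-29604/45458 + 16351) = ((-7 - 8575 - 22295) - 41773)/(-29604*1/45458 + 16351) = (-30877 - 41773)/(-14802/22729 + 16351) = -72650/371627077/22729 = -72650*22729/371627077 = -1651261850/371627077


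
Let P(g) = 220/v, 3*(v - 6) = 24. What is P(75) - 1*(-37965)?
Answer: 265865/7 ≈ 37981.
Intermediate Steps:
v = 14 (v = 6 + (⅓)*24 = 6 + 8 = 14)
P(g) = 110/7 (P(g) = 220/14 = 220*(1/14) = 110/7)
P(75) - 1*(-37965) = 110/7 - 1*(-37965) = 110/7 + 37965 = 265865/7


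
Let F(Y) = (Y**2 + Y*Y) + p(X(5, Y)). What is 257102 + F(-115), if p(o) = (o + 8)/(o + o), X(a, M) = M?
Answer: 65217067/230 ≈ 2.8355e+5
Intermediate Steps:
p(o) = (8 + o)/(2*o) (p(o) = (8 + o)/((2*o)) = (8 + o)*(1/(2*o)) = (8 + o)/(2*o))
F(Y) = 2*Y**2 + (8 + Y)/(2*Y) (F(Y) = (Y**2 + Y*Y) + (8 + Y)/(2*Y) = (Y**2 + Y**2) + (8 + Y)/(2*Y) = 2*Y**2 + (8 + Y)/(2*Y))
257102 + F(-115) = 257102 + (1/2)*(8 - 115 + 4*(-115)**3)/(-115) = 257102 + (1/2)*(-1/115)*(8 - 115 + 4*(-1520875)) = 257102 + (1/2)*(-1/115)*(8 - 115 - 6083500) = 257102 + (1/2)*(-1/115)*(-6083607) = 257102 + 6083607/230 = 65217067/230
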